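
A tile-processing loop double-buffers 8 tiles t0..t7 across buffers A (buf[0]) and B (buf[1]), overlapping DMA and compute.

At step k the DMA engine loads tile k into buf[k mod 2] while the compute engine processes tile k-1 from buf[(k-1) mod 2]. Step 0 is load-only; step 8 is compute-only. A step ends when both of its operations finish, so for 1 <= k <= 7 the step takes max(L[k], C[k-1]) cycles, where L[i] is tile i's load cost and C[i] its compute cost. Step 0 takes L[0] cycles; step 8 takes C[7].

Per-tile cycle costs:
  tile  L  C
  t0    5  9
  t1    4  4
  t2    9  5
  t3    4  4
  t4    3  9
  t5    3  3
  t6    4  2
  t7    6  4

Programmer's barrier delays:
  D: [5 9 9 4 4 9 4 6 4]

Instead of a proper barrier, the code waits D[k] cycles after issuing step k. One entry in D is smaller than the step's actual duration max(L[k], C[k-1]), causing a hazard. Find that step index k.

k=0 barrier L[0]=5→5c, D[0]=5 ok
k=1 barrier max(L[1]=4,C[0]=9)→9c, D[1]=9 ok
k=2 barrier max(L[2]=9,C[1]=4)→9c, D[2]=9 ok
k=3 barrier max(L[3]=4,C[2]=5)→5c, D[3]=4 SHORT
k=4 barrier max(L[4]=3,C[3]=4)→4c, D[4]=4 ok
k=5 barrier max(L[5]=3,C[4]=9)→9c, D[5]=9 ok
k=6 barrier max(L[6]=4,C[5]=3)→4c, D[6]=4 ok
k=7 barrier max(L[7]=6,C[6]=2)→6c, D[7]=6 ok
k=8 barrier C[7]=4→4c, D[8]=4 ok

hazard at step 3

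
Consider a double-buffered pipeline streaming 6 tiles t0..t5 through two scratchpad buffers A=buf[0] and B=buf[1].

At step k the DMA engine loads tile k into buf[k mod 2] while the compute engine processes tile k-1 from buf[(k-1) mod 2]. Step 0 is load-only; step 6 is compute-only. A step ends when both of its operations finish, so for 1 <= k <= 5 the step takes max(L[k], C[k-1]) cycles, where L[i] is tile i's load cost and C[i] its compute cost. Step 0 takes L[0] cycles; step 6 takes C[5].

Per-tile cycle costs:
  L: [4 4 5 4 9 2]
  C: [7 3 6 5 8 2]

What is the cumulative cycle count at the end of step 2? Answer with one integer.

k=0 load=t0/4c comp=- wait=4 total=4
k=1 load=t1/4c comp=t0/7c wait=7 total=11
k=2 load=t2/5c comp=t1/3c wait=5 total=16
k=3 load=t3/4c comp=t2/6c wait=6 total=22
k=4 load=t4/9c comp=t3/5c wait=9 total=31
k=5 load=t5/2c comp=t4/8c wait=8 total=39
k=6 load=- comp=t5/2c wait=2 total=41

end_cycle[2] = 16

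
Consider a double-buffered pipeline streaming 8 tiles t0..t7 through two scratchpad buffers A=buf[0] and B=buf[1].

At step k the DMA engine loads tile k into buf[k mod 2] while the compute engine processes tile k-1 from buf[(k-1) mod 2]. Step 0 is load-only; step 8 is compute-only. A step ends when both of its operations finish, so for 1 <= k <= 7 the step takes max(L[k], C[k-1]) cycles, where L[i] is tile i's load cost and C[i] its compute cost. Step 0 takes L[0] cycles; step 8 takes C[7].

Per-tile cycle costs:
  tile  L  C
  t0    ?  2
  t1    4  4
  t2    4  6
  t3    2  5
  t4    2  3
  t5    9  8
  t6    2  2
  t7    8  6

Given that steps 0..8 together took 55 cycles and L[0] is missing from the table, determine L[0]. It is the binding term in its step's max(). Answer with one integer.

step 0 → dur = L[0]=? = L[0]  (unknown; binding)
step 1 → dur = max(L[1]=4, C[0]=2) = 4
step 2 → dur = max(L[2]=4, C[1]=4) = 4
step 3 → dur = max(L[3]=2, C[2]=6) = 6
step 4 → dur = max(L[4]=2, C[3]=5) = 5
step 5 → dur = max(L[5]=9, C[4]=3) = 9
step 6 → dur = max(L[6]=2, C[5]=8) = 8
step 7 → dur = max(L[7]=8, C[6]=2) = 8
step 8 → dur = C[7]=6 = 6
sum of known step durations = 50
dur[0] = total - known = 55 - 50 = 5
L[0] is the binding max in step 0, so L[0] = dur[0] = 5

L[0] = 5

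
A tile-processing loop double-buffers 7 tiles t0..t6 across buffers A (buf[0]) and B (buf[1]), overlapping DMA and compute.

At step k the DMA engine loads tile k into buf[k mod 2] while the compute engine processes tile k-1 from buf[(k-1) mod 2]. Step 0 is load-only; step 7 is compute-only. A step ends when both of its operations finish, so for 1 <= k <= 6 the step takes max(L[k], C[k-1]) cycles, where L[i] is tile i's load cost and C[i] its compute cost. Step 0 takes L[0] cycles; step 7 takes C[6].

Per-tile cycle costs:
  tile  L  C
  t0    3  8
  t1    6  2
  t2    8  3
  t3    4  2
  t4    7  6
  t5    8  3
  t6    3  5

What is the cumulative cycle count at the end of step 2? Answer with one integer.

step 0: L[0]=3 → dur=3, Σ=3 | A=load:t0 B=idle [load-only]
step 1: L[1]=6 C[0]=8 → dur=8, Σ=11 | A=compute:t0 B=load:t1 [compute-bound]
step 2: L[2]=8 C[1]=2 → dur=8, Σ=19 | A=load:t2 B=compute:t1 [load-bound]
step 3: L[3]=4 C[2]=3 → dur=4, Σ=23 | A=compute:t2 B=load:t3 [load-bound]
step 4: L[4]=7 C[3]=2 → dur=7, Σ=30 | A=load:t4 B=compute:t3 [load-bound]
step 5: L[5]=8 C[4]=6 → dur=8, Σ=38 | A=compute:t4 B=load:t5 [load-bound]
step 6: L[6]=3 C[5]=3 → dur=3, Σ=41 | A=load:t6 B=compute:t5 [tied]
step 7: C[6]=5 → dur=5, Σ=46 | A=compute:t6 B=idle [compute-only]

end_cycle[2] = 19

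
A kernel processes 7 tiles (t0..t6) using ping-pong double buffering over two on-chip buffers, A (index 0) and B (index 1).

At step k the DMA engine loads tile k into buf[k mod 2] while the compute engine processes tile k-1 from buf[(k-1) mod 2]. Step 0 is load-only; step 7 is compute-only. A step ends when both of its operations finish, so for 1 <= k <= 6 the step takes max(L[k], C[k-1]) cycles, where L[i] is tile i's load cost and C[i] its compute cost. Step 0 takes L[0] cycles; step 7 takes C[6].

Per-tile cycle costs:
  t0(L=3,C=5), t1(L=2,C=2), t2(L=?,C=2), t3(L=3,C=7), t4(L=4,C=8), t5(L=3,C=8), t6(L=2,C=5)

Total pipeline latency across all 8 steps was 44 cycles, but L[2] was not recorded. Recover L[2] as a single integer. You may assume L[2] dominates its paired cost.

L[2] = 5

step 0 → dur = L[0]=3 = 3
step 1 → dur = max(L[1]=2, C[0]=5) = 5
step 2 → dur = max(L[2]=?, C[1]=2) = L[2]  (unknown; binding)
step 3 → dur = max(L[3]=3, C[2]=2) = 3
step 4 → dur = max(L[4]=4, C[3]=7) = 7
step 5 → dur = max(L[5]=3, C[4]=8) = 8
step 6 → dur = max(L[6]=2, C[5]=8) = 8
step 7 → dur = C[6]=5 = 5
sum of known step durations = 39
dur[2] = total - known = 44 - 39 = 5
L[2] is the binding max in step 2, so L[2] = dur[2] = 5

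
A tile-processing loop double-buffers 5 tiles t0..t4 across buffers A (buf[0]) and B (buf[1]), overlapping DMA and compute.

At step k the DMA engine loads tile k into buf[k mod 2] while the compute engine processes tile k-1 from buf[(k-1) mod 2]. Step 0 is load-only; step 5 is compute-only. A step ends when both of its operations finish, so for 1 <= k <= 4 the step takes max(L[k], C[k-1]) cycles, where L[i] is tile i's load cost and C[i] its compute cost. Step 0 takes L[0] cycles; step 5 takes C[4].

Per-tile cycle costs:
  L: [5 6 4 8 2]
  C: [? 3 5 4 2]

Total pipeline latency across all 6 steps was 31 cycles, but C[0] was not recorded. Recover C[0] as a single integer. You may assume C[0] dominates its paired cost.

step 0 | dur = L[0]=5 = 5
step 1 | dur = max(L[1]=6, C[0]=?) = C[0]  (unknown; binding)
step 2 | dur = max(L[2]=4, C[1]=3) = 4
step 3 | dur = max(L[3]=8, C[2]=5) = 8
step 4 | dur = max(L[4]=2, C[3]=4) = 4
step 5 | dur = C[4]=2 = 2
sum of known step durations = 23
dur[1] = total - known = 31 - 23 = 8
C[0] is the binding max in step 1, so C[0] = dur[1] = 8

C[0] = 8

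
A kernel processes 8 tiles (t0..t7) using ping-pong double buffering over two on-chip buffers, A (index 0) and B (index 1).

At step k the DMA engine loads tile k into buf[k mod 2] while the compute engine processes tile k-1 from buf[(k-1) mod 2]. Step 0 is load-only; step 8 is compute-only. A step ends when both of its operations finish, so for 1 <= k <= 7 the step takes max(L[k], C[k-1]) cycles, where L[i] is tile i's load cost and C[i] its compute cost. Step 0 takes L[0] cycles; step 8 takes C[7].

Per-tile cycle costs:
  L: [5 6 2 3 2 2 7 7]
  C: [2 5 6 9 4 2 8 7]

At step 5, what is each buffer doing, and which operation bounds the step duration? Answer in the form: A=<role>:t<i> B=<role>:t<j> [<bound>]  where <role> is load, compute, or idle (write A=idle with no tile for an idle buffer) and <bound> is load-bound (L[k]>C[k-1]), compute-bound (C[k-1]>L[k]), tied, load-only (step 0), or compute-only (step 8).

  0. 5=5c; end=5; A:t0 B:-
  1. max(6,2)=6c; end=11; A:t0 B:t1
  2. max(2,5)=5c; end=16; A:t2 B:t1
  3. max(3,6)=6c; end=22; A:t2 B:t3
  4. max(2,9)=9c; end=31; A:t4 B:t3
  5. max(2,4)=4c; end=35; A:t4 B:t5
  6. max(7,2)=7c; end=42; A:t6 B:t5
  7. max(7,8)=8c; end=50; A:t6 B:t7
  8. 7=7c; end=57; A:t6 B:t7

step 5: A=compute:t4 B=load:t5 [compute-bound]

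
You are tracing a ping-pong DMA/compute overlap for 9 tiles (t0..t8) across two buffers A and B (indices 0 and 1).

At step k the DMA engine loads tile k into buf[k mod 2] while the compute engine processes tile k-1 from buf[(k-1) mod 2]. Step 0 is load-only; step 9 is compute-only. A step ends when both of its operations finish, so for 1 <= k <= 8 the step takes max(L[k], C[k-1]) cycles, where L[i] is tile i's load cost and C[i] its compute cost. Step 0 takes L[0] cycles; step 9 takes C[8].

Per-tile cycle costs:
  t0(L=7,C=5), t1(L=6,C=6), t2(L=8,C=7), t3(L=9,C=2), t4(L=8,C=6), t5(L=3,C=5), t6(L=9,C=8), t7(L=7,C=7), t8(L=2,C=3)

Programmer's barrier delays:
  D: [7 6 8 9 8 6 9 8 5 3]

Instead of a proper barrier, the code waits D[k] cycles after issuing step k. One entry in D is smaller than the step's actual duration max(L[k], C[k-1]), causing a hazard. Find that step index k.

hazard at step 8

k=0 barrier L[0]=7→7c, D[0]=7 ok
k=1 barrier max(L[1]=6,C[0]=5)→6c, D[1]=6 ok
k=2 barrier max(L[2]=8,C[1]=6)→8c, D[2]=8 ok
k=3 barrier max(L[3]=9,C[2]=7)→9c, D[3]=9 ok
k=4 barrier max(L[4]=8,C[3]=2)→8c, D[4]=8 ok
k=5 barrier max(L[5]=3,C[4]=6)→6c, D[5]=6 ok
k=6 barrier max(L[6]=9,C[5]=5)→9c, D[6]=9 ok
k=7 barrier max(L[7]=7,C[6]=8)→8c, D[7]=8 ok
k=8 barrier max(L[8]=2,C[7]=7)→7c, D[8]=5 SHORT
k=9 barrier C[8]=3→3c, D[9]=3 ok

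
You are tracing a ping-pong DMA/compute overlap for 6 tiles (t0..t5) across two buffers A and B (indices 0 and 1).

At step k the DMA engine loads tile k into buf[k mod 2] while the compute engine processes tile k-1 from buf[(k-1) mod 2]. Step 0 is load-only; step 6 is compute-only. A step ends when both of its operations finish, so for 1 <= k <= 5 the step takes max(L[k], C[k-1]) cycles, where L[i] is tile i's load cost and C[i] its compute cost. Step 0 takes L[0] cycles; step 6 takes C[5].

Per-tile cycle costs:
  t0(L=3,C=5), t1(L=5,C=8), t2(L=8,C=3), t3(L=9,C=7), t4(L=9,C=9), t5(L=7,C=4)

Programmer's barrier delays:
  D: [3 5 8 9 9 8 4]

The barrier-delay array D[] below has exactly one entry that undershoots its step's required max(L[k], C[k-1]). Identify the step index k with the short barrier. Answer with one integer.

k=0 barrier L[0]=3→3c, D[0]=3 ok
k=1 barrier max(L[1]=5,C[0]=5)→5c, D[1]=5 ok
k=2 barrier max(L[2]=8,C[1]=8)→8c, D[2]=8 ok
k=3 barrier max(L[3]=9,C[2]=3)→9c, D[3]=9 ok
k=4 barrier max(L[4]=9,C[3]=7)→9c, D[4]=9 ok
k=5 barrier max(L[5]=7,C[4]=9)→9c, D[5]=8 SHORT
k=6 barrier C[5]=4→4c, D[6]=4 ok

hazard at step 5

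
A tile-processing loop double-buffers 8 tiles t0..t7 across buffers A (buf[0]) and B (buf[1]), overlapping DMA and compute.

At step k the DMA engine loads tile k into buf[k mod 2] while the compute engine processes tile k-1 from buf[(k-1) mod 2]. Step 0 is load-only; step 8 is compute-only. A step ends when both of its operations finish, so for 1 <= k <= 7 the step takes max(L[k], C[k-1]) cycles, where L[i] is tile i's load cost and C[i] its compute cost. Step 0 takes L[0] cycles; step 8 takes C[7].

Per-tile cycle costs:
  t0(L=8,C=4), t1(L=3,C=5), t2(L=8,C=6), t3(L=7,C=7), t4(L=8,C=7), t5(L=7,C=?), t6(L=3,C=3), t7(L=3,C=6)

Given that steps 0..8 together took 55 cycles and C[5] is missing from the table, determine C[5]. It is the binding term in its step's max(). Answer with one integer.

step 0: dur = L[0]=8 = 8
step 1: dur = max(L[1]=3, C[0]=4) = 4
step 2: dur = max(L[2]=8, C[1]=5) = 8
step 3: dur = max(L[3]=7, C[2]=6) = 7
step 4: dur = max(L[4]=8, C[3]=7) = 8
step 5: dur = max(L[5]=7, C[4]=7) = 7
step 6: dur = max(L[6]=3, C[5]=?) = C[5]  (unknown; binding)
step 7: dur = max(L[7]=3, C[6]=3) = 3
step 8: dur = C[7]=6 = 6
sum of known step durations = 51
dur[6] = total - known = 55 - 51 = 4
C[5] is the binding max in step 6, so C[5] = dur[6] = 4

C[5] = 4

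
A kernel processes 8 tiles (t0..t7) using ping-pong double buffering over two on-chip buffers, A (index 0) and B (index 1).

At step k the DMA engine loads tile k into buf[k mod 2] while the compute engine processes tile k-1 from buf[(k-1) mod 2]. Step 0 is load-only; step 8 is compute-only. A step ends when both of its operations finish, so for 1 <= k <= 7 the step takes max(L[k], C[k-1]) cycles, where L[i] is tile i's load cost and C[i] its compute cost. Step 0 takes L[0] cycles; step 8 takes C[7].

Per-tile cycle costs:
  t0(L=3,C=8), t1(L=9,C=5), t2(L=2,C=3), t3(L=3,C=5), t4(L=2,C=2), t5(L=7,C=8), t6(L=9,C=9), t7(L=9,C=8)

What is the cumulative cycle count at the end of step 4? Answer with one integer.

end_cycle[4] = 25

k=0 load=t0/3c comp=- wait=3 total=3
k=1 load=t1/9c comp=t0/8c wait=9 total=12
k=2 load=t2/2c comp=t1/5c wait=5 total=17
k=3 load=t3/3c comp=t2/3c wait=3 total=20
k=4 load=t4/2c comp=t3/5c wait=5 total=25
k=5 load=t5/7c comp=t4/2c wait=7 total=32
k=6 load=t6/9c comp=t5/8c wait=9 total=41
k=7 load=t7/9c comp=t6/9c wait=9 total=50
k=8 load=- comp=t7/8c wait=8 total=58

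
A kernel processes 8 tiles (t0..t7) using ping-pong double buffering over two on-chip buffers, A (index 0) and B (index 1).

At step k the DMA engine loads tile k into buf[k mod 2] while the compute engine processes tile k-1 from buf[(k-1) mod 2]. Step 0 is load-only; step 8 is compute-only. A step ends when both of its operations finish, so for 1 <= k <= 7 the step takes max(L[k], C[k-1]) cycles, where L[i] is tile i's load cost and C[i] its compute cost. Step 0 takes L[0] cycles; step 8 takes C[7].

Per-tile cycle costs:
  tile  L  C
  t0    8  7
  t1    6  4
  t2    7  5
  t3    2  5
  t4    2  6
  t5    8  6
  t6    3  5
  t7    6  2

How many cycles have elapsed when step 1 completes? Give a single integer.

  0. 8=8c; end=8; A:t0 B:-
  1. max(6,7)=7c; end=15; A:t0 B:t1
  2. max(7,4)=7c; end=22; A:t2 B:t1
  3. max(2,5)=5c; end=27; A:t2 B:t3
  4. max(2,5)=5c; end=32; A:t4 B:t3
  5. max(8,6)=8c; end=40; A:t4 B:t5
  6. max(3,6)=6c; end=46; A:t6 B:t5
  7. max(6,5)=6c; end=52; A:t6 B:t7
  8. 2=2c; end=54; A:t6 B:t7

end_cycle[1] = 15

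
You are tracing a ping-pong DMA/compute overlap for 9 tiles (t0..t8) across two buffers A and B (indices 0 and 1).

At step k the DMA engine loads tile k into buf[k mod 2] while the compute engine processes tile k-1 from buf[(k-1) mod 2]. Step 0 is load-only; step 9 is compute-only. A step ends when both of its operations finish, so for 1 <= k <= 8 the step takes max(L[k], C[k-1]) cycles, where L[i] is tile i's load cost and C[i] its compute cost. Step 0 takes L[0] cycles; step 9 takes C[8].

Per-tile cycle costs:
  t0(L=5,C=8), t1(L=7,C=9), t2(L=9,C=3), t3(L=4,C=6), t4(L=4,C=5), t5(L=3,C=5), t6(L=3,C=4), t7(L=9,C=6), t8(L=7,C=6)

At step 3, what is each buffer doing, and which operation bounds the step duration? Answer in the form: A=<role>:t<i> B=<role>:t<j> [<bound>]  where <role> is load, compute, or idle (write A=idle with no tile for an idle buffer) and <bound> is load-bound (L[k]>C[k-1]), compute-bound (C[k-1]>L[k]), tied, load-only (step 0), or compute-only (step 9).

k=0 load=t0/5c comp=- wait=5 total=5
k=1 load=t1/7c comp=t0/8c wait=8 total=13
k=2 load=t2/9c comp=t1/9c wait=9 total=22
k=3 load=t3/4c comp=t2/3c wait=4 total=26
k=4 load=t4/4c comp=t3/6c wait=6 total=32
k=5 load=t5/3c comp=t4/5c wait=5 total=37
k=6 load=t6/3c comp=t5/5c wait=5 total=42
k=7 load=t7/9c comp=t6/4c wait=9 total=51
k=8 load=t8/7c comp=t7/6c wait=7 total=58
k=9 load=- comp=t8/6c wait=6 total=64

step 3: A=compute:t2 B=load:t3 [load-bound]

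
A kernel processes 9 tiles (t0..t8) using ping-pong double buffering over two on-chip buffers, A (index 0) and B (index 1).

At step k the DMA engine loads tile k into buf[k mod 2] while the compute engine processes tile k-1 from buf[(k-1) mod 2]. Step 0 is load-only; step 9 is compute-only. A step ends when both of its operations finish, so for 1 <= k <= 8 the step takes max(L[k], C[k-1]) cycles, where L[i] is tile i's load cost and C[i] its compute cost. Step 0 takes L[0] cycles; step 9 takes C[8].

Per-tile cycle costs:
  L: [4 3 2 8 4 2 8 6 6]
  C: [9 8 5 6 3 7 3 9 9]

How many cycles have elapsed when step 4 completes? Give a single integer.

end_cycle[4] = 35

  0. 4=4c; end=4; A:t0 B:-
  1. max(3,9)=9c; end=13; A:t0 B:t1
  2. max(2,8)=8c; end=21; A:t2 B:t1
  3. max(8,5)=8c; end=29; A:t2 B:t3
  4. max(4,6)=6c; end=35; A:t4 B:t3
  5. max(2,3)=3c; end=38; A:t4 B:t5
  6. max(8,7)=8c; end=46; A:t6 B:t5
  7. max(6,3)=6c; end=52; A:t6 B:t7
  8. max(6,9)=9c; end=61; A:t8 B:t7
  9. 9=9c; end=70; A:t8 B:t7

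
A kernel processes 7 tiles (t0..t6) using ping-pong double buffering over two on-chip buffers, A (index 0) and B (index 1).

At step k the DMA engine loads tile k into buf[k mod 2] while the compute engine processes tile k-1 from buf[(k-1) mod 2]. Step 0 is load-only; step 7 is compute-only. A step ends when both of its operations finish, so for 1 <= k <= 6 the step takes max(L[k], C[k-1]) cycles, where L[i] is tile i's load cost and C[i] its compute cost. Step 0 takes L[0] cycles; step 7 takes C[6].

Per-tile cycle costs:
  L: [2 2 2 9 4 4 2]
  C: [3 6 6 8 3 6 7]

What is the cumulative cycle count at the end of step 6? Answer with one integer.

k=0 load=t0/2c comp=- wait=2 total=2
k=1 load=t1/2c comp=t0/3c wait=3 total=5
k=2 load=t2/2c comp=t1/6c wait=6 total=11
k=3 load=t3/9c comp=t2/6c wait=9 total=20
k=4 load=t4/4c comp=t3/8c wait=8 total=28
k=5 load=t5/4c comp=t4/3c wait=4 total=32
k=6 load=t6/2c comp=t5/6c wait=6 total=38
k=7 load=- comp=t6/7c wait=7 total=45

end_cycle[6] = 38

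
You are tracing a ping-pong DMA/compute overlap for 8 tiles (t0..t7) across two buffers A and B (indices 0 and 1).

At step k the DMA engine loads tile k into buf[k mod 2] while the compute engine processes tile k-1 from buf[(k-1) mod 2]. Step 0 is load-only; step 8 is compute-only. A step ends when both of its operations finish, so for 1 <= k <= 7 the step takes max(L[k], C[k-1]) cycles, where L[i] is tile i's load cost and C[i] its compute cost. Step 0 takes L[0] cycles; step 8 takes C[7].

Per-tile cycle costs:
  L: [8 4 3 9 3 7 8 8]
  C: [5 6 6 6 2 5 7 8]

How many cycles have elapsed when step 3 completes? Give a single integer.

k=0 load=t0/8c comp=- wait=8 total=8
k=1 load=t1/4c comp=t0/5c wait=5 total=13
k=2 load=t2/3c comp=t1/6c wait=6 total=19
k=3 load=t3/9c comp=t2/6c wait=9 total=28
k=4 load=t4/3c comp=t3/6c wait=6 total=34
k=5 load=t5/7c comp=t4/2c wait=7 total=41
k=6 load=t6/8c comp=t5/5c wait=8 total=49
k=7 load=t7/8c comp=t6/7c wait=8 total=57
k=8 load=- comp=t7/8c wait=8 total=65

end_cycle[3] = 28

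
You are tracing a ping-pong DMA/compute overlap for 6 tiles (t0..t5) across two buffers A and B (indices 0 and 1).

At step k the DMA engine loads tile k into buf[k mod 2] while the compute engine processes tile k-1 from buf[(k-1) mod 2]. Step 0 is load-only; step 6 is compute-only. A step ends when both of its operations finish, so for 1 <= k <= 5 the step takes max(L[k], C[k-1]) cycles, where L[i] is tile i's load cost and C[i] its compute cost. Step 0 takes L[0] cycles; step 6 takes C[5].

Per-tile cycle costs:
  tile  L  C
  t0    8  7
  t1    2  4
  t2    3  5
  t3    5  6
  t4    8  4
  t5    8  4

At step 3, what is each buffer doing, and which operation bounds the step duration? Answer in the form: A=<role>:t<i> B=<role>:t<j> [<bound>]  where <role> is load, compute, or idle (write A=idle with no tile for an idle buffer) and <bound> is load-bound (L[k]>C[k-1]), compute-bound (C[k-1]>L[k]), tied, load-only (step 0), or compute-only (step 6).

  0. 8=8c; end=8; A:t0 B:-
  1. max(2,7)=7c; end=15; A:t0 B:t1
  2. max(3,4)=4c; end=19; A:t2 B:t1
  3. max(5,5)=5c; end=24; A:t2 B:t3
  4. max(8,6)=8c; end=32; A:t4 B:t3
  5. max(8,4)=8c; end=40; A:t4 B:t5
  6. 4=4c; end=44; A:t4 B:t5

step 3: A=compute:t2 B=load:t3 [tied]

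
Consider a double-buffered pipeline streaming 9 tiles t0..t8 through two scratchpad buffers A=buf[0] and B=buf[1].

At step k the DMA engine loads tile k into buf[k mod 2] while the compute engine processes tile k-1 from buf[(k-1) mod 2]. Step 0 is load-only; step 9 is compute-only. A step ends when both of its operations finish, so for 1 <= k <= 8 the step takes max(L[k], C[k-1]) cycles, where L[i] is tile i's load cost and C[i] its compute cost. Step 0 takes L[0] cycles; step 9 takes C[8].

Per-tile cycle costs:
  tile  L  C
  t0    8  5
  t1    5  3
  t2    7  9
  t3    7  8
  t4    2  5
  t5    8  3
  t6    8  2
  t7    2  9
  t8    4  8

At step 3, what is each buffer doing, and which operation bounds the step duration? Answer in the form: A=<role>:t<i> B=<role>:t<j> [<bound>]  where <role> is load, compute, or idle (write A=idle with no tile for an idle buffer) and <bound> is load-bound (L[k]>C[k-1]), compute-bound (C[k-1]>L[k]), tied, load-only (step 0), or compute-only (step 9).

step 3: A=compute:t2 B=load:t3 [compute-bound]

[0] DMA t0→A (8c) ∥ CU idle ⇒ 8c, clock 8
[1] DMA t1→B (5c) ∥ CU A:t0 (5c) ⇒ 5c, clock 13
[2] DMA t2→A (7c) ∥ CU B:t1 (3c) ⇒ 7c, clock 20
[3] DMA t3→B (7c) ∥ CU A:t2 (9c) ⇒ 9c, clock 29
[4] DMA t4→A (2c) ∥ CU B:t3 (8c) ⇒ 8c, clock 37
[5] DMA t5→B (8c) ∥ CU A:t4 (5c) ⇒ 8c, clock 45
[6] DMA t6→A (8c) ∥ CU B:t5 (3c) ⇒ 8c, clock 53
[7] DMA t7→B (2c) ∥ CU A:t6 (2c) ⇒ 2c, clock 55
[8] DMA t8→A (4c) ∥ CU B:t7 (9c) ⇒ 9c, clock 64
[9] DMA idle ∥ CU A:t8 (8c) ⇒ 8c, clock 72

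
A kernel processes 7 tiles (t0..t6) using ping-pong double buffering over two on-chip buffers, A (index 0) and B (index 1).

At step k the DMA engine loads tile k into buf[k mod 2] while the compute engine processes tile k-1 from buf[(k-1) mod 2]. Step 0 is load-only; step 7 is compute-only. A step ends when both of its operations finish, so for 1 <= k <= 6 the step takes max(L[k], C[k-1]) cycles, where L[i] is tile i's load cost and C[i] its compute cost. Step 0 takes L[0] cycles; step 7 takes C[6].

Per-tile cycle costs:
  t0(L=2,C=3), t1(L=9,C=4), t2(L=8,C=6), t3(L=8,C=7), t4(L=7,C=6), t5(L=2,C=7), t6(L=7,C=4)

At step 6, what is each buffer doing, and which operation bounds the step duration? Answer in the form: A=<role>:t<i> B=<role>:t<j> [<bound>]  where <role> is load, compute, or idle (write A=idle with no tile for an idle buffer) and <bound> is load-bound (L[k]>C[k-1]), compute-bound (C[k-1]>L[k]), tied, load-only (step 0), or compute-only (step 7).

k=0 load=t0/2c comp=- wait=2 total=2
k=1 load=t1/9c comp=t0/3c wait=9 total=11
k=2 load=t2/8c comp=t1/4c wait=8 total=19
k=3 load=t3/8c comp=t2/6c wait=8 total=27
k=4 load=t4/7c comp=t3/7c wait=7 total=34
k=5 load=t5/2c comp=t4/6c wait=6 total=40
k=6 load=t6/7c comp=t5/7c wait=7 total=47
k=7 load=- comp=t6/4c wait=4 total=51

step 6: A=load:t6 B=compute:t5 [tied]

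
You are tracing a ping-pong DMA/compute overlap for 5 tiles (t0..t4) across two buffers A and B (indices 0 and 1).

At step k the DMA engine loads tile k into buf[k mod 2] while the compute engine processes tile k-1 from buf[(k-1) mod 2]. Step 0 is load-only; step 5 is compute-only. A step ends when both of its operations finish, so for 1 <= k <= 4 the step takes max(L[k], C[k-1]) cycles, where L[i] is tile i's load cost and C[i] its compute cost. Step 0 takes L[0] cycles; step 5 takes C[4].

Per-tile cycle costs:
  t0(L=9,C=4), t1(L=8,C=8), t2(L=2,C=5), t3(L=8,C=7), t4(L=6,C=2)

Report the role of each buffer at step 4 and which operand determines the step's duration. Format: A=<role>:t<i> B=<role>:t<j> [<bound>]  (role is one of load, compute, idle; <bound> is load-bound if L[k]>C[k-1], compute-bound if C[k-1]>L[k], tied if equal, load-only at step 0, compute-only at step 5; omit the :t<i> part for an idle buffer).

[0] DMA t0→A (9c) ∥ CU idle ⇒ 9c, clock 9
[1] DMA t1→B (8c) ∥ CU A:t0 (4c) ⇒ 8c, clock 17
[2] DMA t2→A (2c) ∥ CU B:t1 (8c) ⇒ 8c, clock 25
[3] DMA t3→B (8c) ∥ CU A:t2 (5c) ⇒ 8c, clock 33
[4] DMA t4→A (6c) ∥ CU B:t3 (7c) ⇒ 7c, clock 40
[5] DMA idle ∥ CU A:t4 (2c) ⇒ 2c, clock 42

step 4: A=load:t4 B=compute:t3 [compute-bound]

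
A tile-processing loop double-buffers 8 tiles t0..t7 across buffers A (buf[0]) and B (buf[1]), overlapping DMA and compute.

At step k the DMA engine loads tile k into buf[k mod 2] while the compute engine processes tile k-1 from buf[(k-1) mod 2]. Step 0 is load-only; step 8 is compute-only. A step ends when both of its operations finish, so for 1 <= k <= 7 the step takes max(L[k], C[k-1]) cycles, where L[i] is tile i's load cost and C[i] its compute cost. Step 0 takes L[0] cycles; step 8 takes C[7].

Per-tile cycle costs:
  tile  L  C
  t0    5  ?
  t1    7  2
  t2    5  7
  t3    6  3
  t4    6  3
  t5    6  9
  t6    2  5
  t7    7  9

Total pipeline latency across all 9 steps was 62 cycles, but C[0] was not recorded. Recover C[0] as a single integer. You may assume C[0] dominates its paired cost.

step 0: dur = L[0]=5 = 5
step 1: dur = max(L[1]=7, C[0]=?) = C[0]  (unknown; binding)
step 2: dur = max(L[2]=5, C[1]=2) = 5
step 3: dur = max(L[3]=6, C[2]=7) = 7
step 4: dur = max(L[4]=6, C[3]=3) = 6
step 5: dur = max(L[5]=6, C[4]=3) = 6
step 6: dur = max(L[6]=2, C[5]=9) = 9
step 7: dur = max(L[7]=7, C[6]=5) = 7
step 8: dur = C[7]=9 = 9
sum of known step durations = 54
dur[1] = total - known = 62 - 54 = 8
C[0] is the binding max in step 1, so C[0] = dur[1] = 8

C[0] = 8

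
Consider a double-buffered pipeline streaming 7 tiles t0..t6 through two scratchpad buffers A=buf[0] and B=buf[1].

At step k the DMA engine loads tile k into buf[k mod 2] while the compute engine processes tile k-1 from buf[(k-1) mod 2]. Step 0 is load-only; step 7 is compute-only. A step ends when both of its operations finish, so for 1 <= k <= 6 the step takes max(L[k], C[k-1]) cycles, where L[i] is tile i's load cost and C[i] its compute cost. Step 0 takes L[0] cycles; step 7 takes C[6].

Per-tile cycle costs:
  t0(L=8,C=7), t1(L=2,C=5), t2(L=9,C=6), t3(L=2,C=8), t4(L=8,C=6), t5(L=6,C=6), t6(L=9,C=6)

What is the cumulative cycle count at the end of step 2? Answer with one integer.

end_cycle[2] = 24

[0] DMA t0→A (8c) ∥ CU idle ⇒ 8c, clock 8
[1] DMA t1→B (2c) ∥ CU A:t0 (7c) ⇒ 7c, clock 15
[2] DMA t2→A (9c) ∥ CU B:t1 (5c) ⇒ 9c, clock 24
[3] DMA t3→B (2c) ∥ CU A:t2 (6c) ⇒ 6c, clock 30
[4] DMA t4→A (8c) ∥ CU B:t3 (8c) ⇒ 8c, clock 38
[5] DMA t5→B (6c) ∥ CU A:t4 (6c) ⇒ 6c, clock 44
[6] DMA t6→A (9c) ∥ CU B:t5 (6c) ⇒ 9c, clock 53
[7] DMA idle ∥ CU A:t6 (6c) ⇒ 6c, clock 59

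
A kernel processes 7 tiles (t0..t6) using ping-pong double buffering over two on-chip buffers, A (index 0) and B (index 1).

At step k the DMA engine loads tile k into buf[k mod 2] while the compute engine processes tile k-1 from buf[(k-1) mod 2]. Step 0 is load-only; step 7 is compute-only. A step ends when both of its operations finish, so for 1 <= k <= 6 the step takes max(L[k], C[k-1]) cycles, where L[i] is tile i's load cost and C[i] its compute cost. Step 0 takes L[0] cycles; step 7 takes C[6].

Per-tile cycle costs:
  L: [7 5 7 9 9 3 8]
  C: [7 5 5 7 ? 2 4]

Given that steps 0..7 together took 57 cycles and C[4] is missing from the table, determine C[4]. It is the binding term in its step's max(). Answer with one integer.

step 0 | dur = L[0]=7 = 7
step 1 | dur = max(L[1]=5, C[0]=7) = 7
step 2 | dur = max(L[2]=7, C[1]=5) = 7
step 3 | dur = max(L[3]=9, C[2]=5) = 9
step 4 | dur = max(L[4]=9, C[3]=7) = 9
step 5 | dur = max(L[5]=3, C[4]=?) = C[4]  (unknown; binding)
step 6 | dur = max(L[6]=8, C[5]=2) = 8
step 7 | dur = C[6]=4 = 4
sum of known step durations = 51
dur[5] = total - known = 57 - 51 = 6
C[4] is the binding max in step 5, so C[4] = dur[5] = 6

C[4] = 6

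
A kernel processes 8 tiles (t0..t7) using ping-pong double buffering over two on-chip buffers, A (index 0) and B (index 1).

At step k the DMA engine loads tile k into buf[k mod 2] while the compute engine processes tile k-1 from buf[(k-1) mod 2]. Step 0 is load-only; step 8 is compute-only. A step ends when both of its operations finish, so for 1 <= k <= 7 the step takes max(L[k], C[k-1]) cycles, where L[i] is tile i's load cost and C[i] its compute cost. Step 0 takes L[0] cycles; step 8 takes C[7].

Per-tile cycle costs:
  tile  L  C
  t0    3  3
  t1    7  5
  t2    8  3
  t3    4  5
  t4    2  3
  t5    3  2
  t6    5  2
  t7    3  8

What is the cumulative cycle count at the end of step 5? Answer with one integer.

end_cycle[5] = 30

k=0 load=t0/3c comp=- wait=3 total=3
k=1 load=t1/7c comp=t0/3c wait=7 total=10
k=2 load=t2/8c comp=t1/5c wait=8 total=18
k=3 load=t3/4c comp=t2/3c wait=4 total=22
k=4 load=t4/2c comp=t3/5c wait=5 total=27
k=5 load=t5/3c comp=t4/3c wait=3 total=30
k=6 load=t6/5c comp=t5/2c wait=5 total=35
k=7 load=t7/3c comp=t6/2c wait=3 total=38
k=8 load=- comp=t7/8c wait=8 total=46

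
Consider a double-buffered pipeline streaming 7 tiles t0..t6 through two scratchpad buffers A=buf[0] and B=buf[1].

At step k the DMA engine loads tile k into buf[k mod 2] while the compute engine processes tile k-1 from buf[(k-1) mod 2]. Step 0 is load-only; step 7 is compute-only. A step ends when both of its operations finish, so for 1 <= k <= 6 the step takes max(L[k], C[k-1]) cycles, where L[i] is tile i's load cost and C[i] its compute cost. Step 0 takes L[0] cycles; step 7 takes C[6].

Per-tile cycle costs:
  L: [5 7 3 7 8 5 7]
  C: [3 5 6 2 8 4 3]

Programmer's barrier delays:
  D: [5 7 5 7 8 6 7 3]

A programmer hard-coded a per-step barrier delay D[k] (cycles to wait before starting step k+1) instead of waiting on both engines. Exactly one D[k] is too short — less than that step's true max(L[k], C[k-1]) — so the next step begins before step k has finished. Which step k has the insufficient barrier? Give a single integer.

hazard at step 5

k=0 barrier L[0]=5→5c, D[0]=5 ok
k=1 barrier max(L[1]=7,C[0]=3)→7c, D[1]=7 ok
k=2 barrier max(L[2]=3,C[1]=5)→5c, D[2]=5 ok
k=3 barrier max(L[3]=7,C[2]=6)→7c, D[3]=7 ok
k=4 barrier max(L[4]=8,C[3]=2)→8c, D[4]=8 ok
k=5 barrier max(L[5]=5,C[4]=8)→8c, D[5]=6 SHORT
k=6 barrier max(L[6]=7,C[5]=4)→7c, D[6]=7 ok
k=7 barrier C[6]=3→3c, D[7]=3 ok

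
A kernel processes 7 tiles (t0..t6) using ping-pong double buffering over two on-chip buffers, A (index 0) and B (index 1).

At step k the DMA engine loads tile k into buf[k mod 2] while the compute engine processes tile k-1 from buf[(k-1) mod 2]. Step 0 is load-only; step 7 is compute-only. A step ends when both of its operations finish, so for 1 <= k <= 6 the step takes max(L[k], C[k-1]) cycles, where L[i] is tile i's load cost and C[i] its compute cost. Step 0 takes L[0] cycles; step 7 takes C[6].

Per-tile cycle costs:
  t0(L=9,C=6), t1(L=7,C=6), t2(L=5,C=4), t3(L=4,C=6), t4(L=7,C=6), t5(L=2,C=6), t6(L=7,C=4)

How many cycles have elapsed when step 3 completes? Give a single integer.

end_cycle[3] = 26

k=0 load=t0/9c comp=- wait=9 total=9
k=1 load=t1/7c comp=t0/6c wait=7 total=16
k=2 load=t2/5c comp=t1/6c wait=6 total=22
k=3 load=t3/4c comp=t2/4c wait=4 total=26
k=4 load=t4/7c comp=t3/6c wait=7 total=33
k=5 load=t5/2c comp=t4/6c wait=6 total=39
k=6 load=t6/7c comp=t5/6c wait=7 total=46
k=7 load=- comp=t6/4c wait=4 total=50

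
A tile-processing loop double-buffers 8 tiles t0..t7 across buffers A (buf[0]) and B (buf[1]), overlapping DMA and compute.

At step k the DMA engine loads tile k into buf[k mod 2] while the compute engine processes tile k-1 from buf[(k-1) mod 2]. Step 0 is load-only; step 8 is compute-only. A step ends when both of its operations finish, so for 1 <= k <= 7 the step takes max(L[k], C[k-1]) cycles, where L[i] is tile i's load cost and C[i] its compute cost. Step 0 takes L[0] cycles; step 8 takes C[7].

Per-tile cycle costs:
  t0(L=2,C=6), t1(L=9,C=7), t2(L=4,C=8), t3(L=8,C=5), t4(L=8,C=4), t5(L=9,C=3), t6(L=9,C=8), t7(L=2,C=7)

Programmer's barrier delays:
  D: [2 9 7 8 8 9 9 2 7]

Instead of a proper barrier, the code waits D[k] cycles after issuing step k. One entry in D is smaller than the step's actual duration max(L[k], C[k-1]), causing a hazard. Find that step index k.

hazard at step 7

k=0 barrier L[0]=2→2c, D[0]=2 ok
k=1 barrier max(L[1]=9,C[0]=6)→9c, D[1]=9 ok
k=2 barrier max(L[2]=4,C[1]=7)→7c, D[2]=7 ok
k=3 barrier max(L[3]=8,C[2]=8)→8c, D[3]=8 ok
k=4 barrier max(L[4]=8,C[3]=5)→8c, D[4]=8 ok
k=5 barrier max(L[5]=9,C[4]=4)→9c, D[5]=9 ok
k=6 barrier max(L[6]=9,C[5]=3)→9c, D[6]=9 ok
k=7 barrier max(L[7]=2,C[6]=8)→8c, D[7]=2 SHORT
k=8 barrier C[7]=7→7c, D[8]=7 ok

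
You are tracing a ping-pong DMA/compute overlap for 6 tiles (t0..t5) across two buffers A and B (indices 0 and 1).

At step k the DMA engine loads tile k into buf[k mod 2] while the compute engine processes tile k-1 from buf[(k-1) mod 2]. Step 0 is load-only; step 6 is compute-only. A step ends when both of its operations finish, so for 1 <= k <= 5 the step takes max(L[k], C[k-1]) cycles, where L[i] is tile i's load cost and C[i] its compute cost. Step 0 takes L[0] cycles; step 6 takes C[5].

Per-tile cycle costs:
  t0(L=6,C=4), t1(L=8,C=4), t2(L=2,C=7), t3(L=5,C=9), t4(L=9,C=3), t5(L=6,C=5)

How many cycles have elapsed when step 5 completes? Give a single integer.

  0. 6=6c; end=6; A:t0 B:-
  1. max(8,4)=8c; end=14; A:t0 B:t1
  2. max(2,4)=4c; end=18; A:t2 B:t1
  3. max(5,7)=7c; end=25; A:t2 B:t3
  4. max(9,9)=9c; end=34; A:t4 B:t3
  5. max(6,3)=6c; end=40; A:t4 B:t5
  6. 5=5c; end=45; A:t4 B:t5

end_cycle[5] = 40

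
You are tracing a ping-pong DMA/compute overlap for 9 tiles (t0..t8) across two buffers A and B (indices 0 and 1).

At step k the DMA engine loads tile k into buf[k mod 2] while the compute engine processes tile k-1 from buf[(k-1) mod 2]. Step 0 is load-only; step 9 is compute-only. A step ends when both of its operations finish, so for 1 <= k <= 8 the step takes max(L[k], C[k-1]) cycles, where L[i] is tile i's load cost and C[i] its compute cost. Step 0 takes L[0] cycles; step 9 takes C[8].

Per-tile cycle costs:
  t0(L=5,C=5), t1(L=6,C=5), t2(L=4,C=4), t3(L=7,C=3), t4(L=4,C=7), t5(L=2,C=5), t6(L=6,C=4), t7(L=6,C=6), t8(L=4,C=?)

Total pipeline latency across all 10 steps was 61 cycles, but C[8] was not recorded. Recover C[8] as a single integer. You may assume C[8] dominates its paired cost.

C[8] = 9

step 0 → dur = L[0]=5 = 5
step 1 → dur = max(L[1]=6, C[0]=5) = 6
step 2 → dur = max(L[2]=4, C[1]=5) = 5
step 3 → dur = max(L[3]=7, C[2]=4) = 7
step 4 → dur = max(L[4]=4, C[3]=3) = 4
step 5 → dur = max(L[5]=2, C[4]=7) = 7
step 6 → dur = max(L[6]=6, C[5]=5) = 6
step 7 → dur = max(L[7]=6, C[6]=4) = 6
step 8 → dur = max(L[8]=4, C[7]=6) = 6
step 9 → dur = C[8]=? = C[8]  (unknown; binding)
sum of known step durations = 52
dur[9] = total - known = 61 - 52 = 9
C[8] is the binding max in step 9, so C[8] = dur[9] = 9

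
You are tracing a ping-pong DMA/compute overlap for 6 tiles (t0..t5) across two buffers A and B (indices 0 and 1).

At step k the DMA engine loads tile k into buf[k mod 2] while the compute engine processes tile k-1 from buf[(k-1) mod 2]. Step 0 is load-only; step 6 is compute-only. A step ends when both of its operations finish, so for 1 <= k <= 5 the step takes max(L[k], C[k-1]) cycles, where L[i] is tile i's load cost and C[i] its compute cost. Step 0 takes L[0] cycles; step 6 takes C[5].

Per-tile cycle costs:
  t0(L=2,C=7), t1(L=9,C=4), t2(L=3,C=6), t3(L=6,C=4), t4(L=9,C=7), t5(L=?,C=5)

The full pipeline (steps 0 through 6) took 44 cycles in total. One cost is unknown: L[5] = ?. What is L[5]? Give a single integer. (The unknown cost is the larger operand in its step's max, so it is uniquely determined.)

L[5] = 9

step 0 = dur = L[0]=2 = 2
step 1 = dur = max(L[1]=9, C[0]=7) = 9
step 2 = dur = max(L[2]=3, C[1]=4) = 4
step 3 = dur = max(L[3]=6, C[2]=6) = 6
step 4 = dur = max(L[4]=9, C[3]=4) = 9
step 5 = dur = max(L[5]=?, C[4]=7) = L[5]  (unknown; binding)
step 6 = dur = C[5]=5 = 5
sum of known step durations = 35
dur[5] = total - known = 44 - 35 = 9
L[5] is the binding max in step 5, so L[5] = dur[5] = 9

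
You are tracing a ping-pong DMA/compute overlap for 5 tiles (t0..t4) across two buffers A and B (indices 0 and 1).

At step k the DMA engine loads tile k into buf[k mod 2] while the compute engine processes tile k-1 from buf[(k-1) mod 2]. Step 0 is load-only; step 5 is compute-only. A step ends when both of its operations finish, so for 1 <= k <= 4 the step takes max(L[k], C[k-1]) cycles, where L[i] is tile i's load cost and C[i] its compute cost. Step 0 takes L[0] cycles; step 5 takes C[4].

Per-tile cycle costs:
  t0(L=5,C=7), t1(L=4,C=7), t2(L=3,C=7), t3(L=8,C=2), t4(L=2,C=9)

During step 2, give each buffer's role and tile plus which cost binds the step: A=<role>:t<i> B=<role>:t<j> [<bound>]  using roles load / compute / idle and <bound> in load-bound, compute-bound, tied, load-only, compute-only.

step 0: L[0]=5 → dur=5, Σ=5 | A=load:t0 B=idle [load-only]
step 1: L[1]=4 C[0]=7 → dur=7, Σ=12 | A=compute:t0 B=load:t1 [compute-bound]
step 2: L[2]=3 C[1]=7 → dur=7, Σ=19 | A=load:t2 B=compute:t1 [compute-bound]
step 3: L[3]=8 C[2]=7 → dur=8, Σ=27 | A=compute:t2 B=load:t3 [load-bound]
step 4: L[4]=2 C[3]=2 → dur=2, Σ=29 | A=load:t4 B=compute:t3 [tied]
step 5: C[4]=9 → dur=9, Σ=38 | A=compute:t4 B=idle [compute-only]

step 2: A=load:t2 B=compute:t1 [compute-bound]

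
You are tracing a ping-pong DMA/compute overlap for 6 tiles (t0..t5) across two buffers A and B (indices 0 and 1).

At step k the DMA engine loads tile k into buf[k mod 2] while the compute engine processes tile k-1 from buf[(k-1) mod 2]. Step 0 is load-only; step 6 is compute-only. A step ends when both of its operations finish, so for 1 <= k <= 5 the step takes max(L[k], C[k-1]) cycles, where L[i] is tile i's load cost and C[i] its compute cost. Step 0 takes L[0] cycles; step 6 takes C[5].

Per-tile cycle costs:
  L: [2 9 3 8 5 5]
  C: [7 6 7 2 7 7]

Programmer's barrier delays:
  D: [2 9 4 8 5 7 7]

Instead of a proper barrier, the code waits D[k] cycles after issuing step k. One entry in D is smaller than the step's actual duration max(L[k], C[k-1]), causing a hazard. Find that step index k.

hazard at step 2

step 0: need L[0]=2 = 2; D[0]=2 ok
step 1: need max(L[1]=9,C[0]=7) = 9; D[1]=9 ok
step 2: need max(L[2]=3,C[1]=6) = 6; D[2]=4 SHORT
step 3: need max(L[3]=8,C[2]=7) = 8; D[3]=8 ok
step 4: need max(L[4]=5,C[3]=2) = 5; D[4]=5 ok
step 5: need max(L[5]=5,C[4]=7) = 7; D[5]=7 ok
step 6: need C[5]=7 = 7; D[6]=7 ok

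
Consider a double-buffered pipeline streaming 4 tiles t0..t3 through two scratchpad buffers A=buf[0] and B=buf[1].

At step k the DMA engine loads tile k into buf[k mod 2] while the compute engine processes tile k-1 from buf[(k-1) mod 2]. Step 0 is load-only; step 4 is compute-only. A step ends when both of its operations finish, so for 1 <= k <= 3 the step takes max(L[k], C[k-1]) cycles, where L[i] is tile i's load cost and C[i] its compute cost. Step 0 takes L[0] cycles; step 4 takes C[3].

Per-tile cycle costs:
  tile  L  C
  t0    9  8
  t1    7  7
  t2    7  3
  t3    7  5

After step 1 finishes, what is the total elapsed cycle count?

end_cycle[1] = 17

step 0: L[0]=9 → dur=9, Σ=9 | A=load:t0 B=idle [load-only]
step 1: L[1]=7 C[0]=8 → dur=8, Σ=17 | A=compute:t0 B=load:t1 [compute-bound]
step 2: L[2]=7 C[1]=7 → dur=7, Σ=24 | A=load:t2 B=compute:t1 [tied]
step 3: L[3]=7 C[2]=3 → dur=7, Σ=31 | A=compute:t2 B=load:t3 [load-bound]
step 4: C[3]=5 → dur=5, Σ=36 | A=idle B=compute:t3 [compute-only]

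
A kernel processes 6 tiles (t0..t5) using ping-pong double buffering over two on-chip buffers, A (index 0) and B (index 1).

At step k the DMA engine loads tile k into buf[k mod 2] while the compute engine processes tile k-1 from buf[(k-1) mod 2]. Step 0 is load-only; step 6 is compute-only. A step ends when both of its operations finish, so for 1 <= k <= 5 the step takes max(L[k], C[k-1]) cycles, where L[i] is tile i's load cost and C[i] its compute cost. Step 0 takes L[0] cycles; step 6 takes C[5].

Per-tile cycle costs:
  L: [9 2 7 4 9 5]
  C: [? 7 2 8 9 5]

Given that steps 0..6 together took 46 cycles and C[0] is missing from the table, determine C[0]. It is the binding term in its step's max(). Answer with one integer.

step 0 = dur = L[0]=9 = 9
step 1 = dur = max(L[1]=2, C[0]=?) = C[0]  (unknown; binding)
step 2 = dur = max(L[2]=7, C[1]=7) = 7
step 3 = dur = max(L[3]=4, C[2]=2) = 4
step 4 = dur = max(L[4]=9, C[3]=8) = 9
step 5 = dur = max(L[5]=5, C[4]=9) = 9
step 6 = dur = C[5]=5 = 5
sum of known step durations = 43
dur[1] = total - known = 46 - 43 = 3
C[0] is the binding max in step 1, so C[0] = dur[1] = 3

C[0] = 3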